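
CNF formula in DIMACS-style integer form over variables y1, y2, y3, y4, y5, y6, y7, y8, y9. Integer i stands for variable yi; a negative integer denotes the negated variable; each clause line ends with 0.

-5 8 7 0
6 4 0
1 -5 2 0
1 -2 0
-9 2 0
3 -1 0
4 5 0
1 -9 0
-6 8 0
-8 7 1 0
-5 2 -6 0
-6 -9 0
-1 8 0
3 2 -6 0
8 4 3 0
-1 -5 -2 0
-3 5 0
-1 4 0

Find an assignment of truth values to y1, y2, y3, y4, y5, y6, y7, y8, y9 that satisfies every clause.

y1=1, y2=0, y3=1, y4=1, y5=1, y6=0, y7=1, y8=1, y9=0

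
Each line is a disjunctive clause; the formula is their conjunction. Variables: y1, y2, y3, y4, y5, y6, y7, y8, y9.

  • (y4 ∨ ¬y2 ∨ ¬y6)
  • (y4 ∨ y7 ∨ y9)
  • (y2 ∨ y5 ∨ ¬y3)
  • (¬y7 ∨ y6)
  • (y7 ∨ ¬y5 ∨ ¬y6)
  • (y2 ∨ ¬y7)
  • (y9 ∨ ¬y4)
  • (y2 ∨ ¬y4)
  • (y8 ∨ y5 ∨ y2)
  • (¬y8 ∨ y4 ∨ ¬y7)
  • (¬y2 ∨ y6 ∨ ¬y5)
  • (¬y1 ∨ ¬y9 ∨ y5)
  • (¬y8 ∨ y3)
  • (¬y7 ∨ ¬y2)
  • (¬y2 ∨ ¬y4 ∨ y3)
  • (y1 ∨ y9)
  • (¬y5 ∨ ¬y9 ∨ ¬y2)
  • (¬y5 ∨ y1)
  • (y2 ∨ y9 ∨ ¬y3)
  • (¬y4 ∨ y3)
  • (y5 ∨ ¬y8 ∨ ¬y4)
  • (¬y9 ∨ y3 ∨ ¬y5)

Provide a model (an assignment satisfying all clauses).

y1 = True  y2 = False  y3 = True  y4 = False  y5 = True  y6 = False  y7 = False  y8 = False  y9 = True

Check each clause:
  1. (¬y6 ∨ ¬y2 ∨ y4) — ¬y6 is true.
  2. (y4 ∨ y9 ∨ y7) — y9 is true.
  3. (¬y3 ∨ y2 ∨ y5) — y5 is true.
  4. (¬y7 ∨ y6) — ¬y7 is true.
  5. (¬y6 ∨ y7 ∨ ¬y5) — ¬y6 is true.
  6. (¬y7 ∨ y2) — ¬y7 is true.
  7. (y9 ∨ ¬y4) — y9 is true.
  8. (y2 ∨ ¬y4) — ¬y4 is true.
  9. (y2 ∨ y8 ∨ y5) — y5 is true.
  10. (¬y8 ∨ ¬y7 ∨ y4) — ¬y8 is true.
  11. (y6 ∨ ¬y5 ∨ ¬y2) — ¬y2 is true.
  12. (¬y9 ∨ ¬y1 ∨ y5) — y5 is true.
  13. (¬y8 ∨ y3) — ¬y8 is true.
  14. (¬y2 ∨ ¬y7) — ¬y7 is true.
  15. (¬y2 ∨ y3 ∨ ¬y4) — y3 is true.
  16. (y9 ∨ y1) — y1 is true.
  17. (¬y2 ∨ ¬y9 ∨ ¬y5) — ¬y2 is true.
  18. (¬y5 ∨ y1) — y1 is true.
  19. (y2 ∨ y9 ∨ ¬y3) — y9 is true.
  20. (¬y4 ∨ y3) — y3 is true.
  21. (¬y8 ∨ ¬y4 ∨ y5) — ¬y8 is true.
  22. (¬y5 ∨ y3 ∨ ¬y9) — y3 is true.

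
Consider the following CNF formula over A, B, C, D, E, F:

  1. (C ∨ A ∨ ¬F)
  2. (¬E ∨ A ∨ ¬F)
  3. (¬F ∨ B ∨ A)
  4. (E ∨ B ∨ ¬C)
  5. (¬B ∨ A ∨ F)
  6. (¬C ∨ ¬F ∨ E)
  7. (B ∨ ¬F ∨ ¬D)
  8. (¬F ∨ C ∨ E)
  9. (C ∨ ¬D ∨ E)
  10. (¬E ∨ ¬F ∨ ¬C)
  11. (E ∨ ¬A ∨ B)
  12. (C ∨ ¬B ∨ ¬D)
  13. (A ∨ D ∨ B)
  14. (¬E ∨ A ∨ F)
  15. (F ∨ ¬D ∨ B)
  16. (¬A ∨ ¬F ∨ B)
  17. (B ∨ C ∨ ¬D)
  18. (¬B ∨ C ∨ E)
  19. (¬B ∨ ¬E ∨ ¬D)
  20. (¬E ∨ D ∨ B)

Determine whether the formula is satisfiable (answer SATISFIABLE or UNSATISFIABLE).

Set A = True and propagate.
Branch on B: take B = True.
The remaining clauses are satisfied by C = True, D = False, E = True, F = False.
So A = T  B = T  C = T  D = F  E = T  F = F is a satisfying assignment.

SATISFIABLE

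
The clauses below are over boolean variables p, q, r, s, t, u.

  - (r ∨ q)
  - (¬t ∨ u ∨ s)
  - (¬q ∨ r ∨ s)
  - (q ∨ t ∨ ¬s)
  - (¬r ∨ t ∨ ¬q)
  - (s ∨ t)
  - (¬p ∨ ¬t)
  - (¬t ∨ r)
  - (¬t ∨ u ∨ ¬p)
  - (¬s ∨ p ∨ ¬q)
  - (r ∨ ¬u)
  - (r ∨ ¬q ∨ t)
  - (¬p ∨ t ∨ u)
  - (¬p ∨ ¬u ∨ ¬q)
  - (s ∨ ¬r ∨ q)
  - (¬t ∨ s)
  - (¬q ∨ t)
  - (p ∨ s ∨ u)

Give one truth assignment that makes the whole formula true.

Set p = False and propagate.
Set q = False and propagate.
  then r is forced to True.
  then s is forced to True.
  then t is forced to True.
u is now unconstrained; take u = False.
Check each clause:
  1. (q ∨ r) — r is true.
  2. (s ∨ u ∨ ¬t) — s is true.
  3. (r ∨ ¬q ∨ s) — r is true.
  4. (¬s ∨ q ∨ t) — t is true.
  5. (¬q ∨ ¬r ∨ t) — t is true.
  6. (s ∨ t) — s is true.
  7. (¬p ∨ ¬t) — ¬p is true.
  8. (r ∨ ¬t) — r is true.
  9. (¬p ∨ u ∨ ¬t) — ¬p is true.
  10. (p ∨ ¬s ∨ ¬q) — ¬q is true.
  11. (r ∨ ¬u) — ¬u is true.
  12. (¬q ∨ t ∨ r) — r is true.
  13. (t ∨ ¬p ∨ u) — t is true.
  14. (¬p ∨ ¬u ∨ ¬q) — ¬u is true.
  15. (s ∨ ¬r ∨ q) — s is true.
  16. (¬t ∨ s) — s is true.
  17. (¬q ∨ t) — t is true.
  18. (s ∨ u ∨ p) — s is true.

p=False, q=False, r=True, s=True, t=True, u=False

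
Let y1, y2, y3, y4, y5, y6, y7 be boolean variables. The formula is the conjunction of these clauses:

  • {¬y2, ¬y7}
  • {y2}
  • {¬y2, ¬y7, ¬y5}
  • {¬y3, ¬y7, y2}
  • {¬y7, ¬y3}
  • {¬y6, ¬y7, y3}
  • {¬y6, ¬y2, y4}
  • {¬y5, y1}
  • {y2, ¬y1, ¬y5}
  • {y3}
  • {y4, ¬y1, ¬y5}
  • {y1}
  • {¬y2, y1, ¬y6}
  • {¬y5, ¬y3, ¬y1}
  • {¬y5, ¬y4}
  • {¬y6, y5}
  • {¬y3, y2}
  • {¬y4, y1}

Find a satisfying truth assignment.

y1=True, y2=True, y3=True, y4=True, y5=False, y6=False, y7=False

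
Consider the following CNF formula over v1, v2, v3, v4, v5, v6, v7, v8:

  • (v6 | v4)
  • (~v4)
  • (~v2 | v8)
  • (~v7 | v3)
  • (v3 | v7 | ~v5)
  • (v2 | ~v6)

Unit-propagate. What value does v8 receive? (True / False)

Unit clause (~v4) sets v4 = False.
From (v6 | v4) and v4 = False: v6 = True.
(v2 | ~v6): since v6 = True, the clause reduces to (v2). v2 = True.
(v8 | ~v2) with v2 = True leaves only v8, so v8 = True.

True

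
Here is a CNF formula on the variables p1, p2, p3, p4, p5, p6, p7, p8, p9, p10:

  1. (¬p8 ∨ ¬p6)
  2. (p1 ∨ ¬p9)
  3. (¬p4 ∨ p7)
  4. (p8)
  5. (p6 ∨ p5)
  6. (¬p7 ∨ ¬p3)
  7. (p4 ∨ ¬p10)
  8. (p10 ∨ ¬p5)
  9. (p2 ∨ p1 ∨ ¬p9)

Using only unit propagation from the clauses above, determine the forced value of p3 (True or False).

False

(p8) stands alone — p8 = True.
(¬p6 ∨ ¬p8): since p8 = True, the clause reduces to (¬p6). p6 = False.
(p5 ∨ p6): since p6 = False, the clause reduces to (p5). p5 = True.
(p10 ∨ ¬p5): since p5 = True, the clause reduces to (p10). p10 = True.
(p4 ∨ ¬p10) with p10 = True leaves only p4, so p4 = True.
(p7 ∨ ¬p4) with p4 = True leaves only p7, so p7 = True.
From (¬p3 ∨ ¬p7) and p7 = True: p3 = False.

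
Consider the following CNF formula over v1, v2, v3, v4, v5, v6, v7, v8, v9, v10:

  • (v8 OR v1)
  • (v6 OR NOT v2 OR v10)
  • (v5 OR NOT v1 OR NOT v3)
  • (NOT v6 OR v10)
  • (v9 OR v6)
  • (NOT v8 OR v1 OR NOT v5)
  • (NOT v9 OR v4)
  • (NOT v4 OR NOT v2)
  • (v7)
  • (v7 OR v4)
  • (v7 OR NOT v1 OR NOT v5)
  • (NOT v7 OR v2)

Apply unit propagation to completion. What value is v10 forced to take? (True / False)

Unit clause (v7) sets v7 = True.
(v2 OR NOT v7): since v7 = True, the clause reduces to (v2). v2 = True.
(NOT v2 OR NOT v4) with v2 = True leaves only NOT v4, so v4 = False.
(NOT v9 OR v4) with v4 = False leaves only NOT v9, so v9 = False.
(v6 OR v9): since v9 = False, the clause reduces to (v6). v6 = True.
(NOT v6 OR v10): since v6 = True, the clause reduces to (v10). v10 = True.

True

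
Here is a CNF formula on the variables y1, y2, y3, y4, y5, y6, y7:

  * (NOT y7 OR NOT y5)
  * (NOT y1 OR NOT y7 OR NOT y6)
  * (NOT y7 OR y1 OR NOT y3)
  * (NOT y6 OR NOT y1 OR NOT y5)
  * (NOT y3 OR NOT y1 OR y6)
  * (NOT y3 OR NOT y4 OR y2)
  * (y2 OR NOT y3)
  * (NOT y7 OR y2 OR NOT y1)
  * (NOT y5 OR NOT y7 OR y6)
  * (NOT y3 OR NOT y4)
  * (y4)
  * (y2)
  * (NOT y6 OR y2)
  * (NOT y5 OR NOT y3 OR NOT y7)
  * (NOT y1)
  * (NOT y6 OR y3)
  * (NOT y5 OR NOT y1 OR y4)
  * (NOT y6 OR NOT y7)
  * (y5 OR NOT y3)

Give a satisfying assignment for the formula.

y1=F, y2=T, y3=F, y4=T, y5=F, y6=F, y7=F

Check each clause:
  1. (NOT y5 OR NOT y7) — NOT y7 is true.
  2. (NOT y1 OR NOT y7 OR NOT y6) — NOT y7 is true.
  3. (y1 OR NOT y3 OR NOT y7) — NOT y3 is true.
  4. (NOT y6 OR NOT y1 OR NOT y5) — NOT y6 is true.
  5. (NOT y1 OR NOT y3 OR y6) — NOT y3 is true.
  6. (NOT y3 OR y2 OR NOT y4) — y2 is true.
  7. (y2 OR NOT y3) — y2 is true.
  8. (NOT y7 OR y2 OR NOT y1) — NOT y7 is true.
  9. (NOT y5 OR y6 OR NOT y7) — NOT y7 is true.
  10. (NOT y4 OR NOT y3) — NOT y3 is true.
  11. (y4) — y4 is true.
  12. (y2) — y2 is true.
  13. (NOT y6 OR y2) — y2 is true.
  14. (NOT y5 OR NOT y7 OR NOT y3) — NOT y7 is true.
  15. (NOT y1) — NOT y1 is true.
  16. (y3 OR NOT y6) — NOT y6 is true.
  17. (NOT y5 OR NOT y1 OR y4) — NOT y5 is true.
  18. (NOT y7 OR NOT y6) — NOT y7 is true.
  19. (y5 OR NOT y3) — NOT y3 is true.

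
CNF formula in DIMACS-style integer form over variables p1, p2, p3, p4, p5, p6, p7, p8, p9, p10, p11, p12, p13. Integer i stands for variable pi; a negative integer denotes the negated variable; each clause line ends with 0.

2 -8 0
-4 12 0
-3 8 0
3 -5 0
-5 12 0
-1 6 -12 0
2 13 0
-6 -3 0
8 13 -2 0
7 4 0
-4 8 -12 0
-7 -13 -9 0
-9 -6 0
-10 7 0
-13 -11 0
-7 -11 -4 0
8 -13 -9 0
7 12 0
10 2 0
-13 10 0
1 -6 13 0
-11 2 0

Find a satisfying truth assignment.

Pure literal: p5 appears only negated; assign p5 = False.
Branch on p1: take p1 = False.
For the remaining variables, p2 = True, p3 = False, p4 = False, p6 = False, p7 = True, p8 = True, p9 = True, p10 = False, p11 = True, p12 = True, p13 = False works.
Check each clause:
  1. (¬p8 ∨ p2) — p2 is true.
  2. (p12 ∨ ¬p4) — p12 is true.
  3. (p8 ∨ ¬p3) — p8 is true.
  4. (¬p5 ∨ p3) — ¬p5 is true.
  5. (¬p5 ∨ p12) — ¬p5 is true.
  6. (¬p1 ∨ p6 ∨ ¬p12) — ¬p1 is true.
  7. (p13 ∨ p2) — p2 is true.
  8. (¬p6 ∨ ¬p3) — ¬p6 is true.
  9. (p13 ∨ ¬p2 ∨ p8) — p8 is true.
  10. (p7 ∨ p4) — p7 is true.
  11. (¬p4 ∨ ¬p12 ∨ p8) — p8 is true.
  12. (¬p7 ∨ ¬p9 ∨ ¬p13) — ¬p13 is true.
  13. (¬p6 ∨ ¬p9) — ¬p6 is true.
  14. (p7 ∨ ¬p10) — ¬p10 is true.
  15. (¬p11 ∨ ¬p13) — ¬p13 is true.
  16. (¬p7 ∨ ¬p4 ∨ ¬p11) — ¬p4 is true.
  17. (¬p13 ∨ p8 ∨ ¬p9) — p8 is true.
  18. (p7 ∨ p12) — p12 is true.
  19. (p10 ∨ p2) — p2 is true.
  20. (¬p13 ∨ p10) — ¬p13 is true.
  21. (¬p6 ∨ p13 ∨ p1) — ¬p6 is true.
  22. (¬p11 ∨ p2) — p2 is true.

p1=0, p2=1, p3=0, p4=0, p5=0, p6=0, p7=1, p8=1, p9=1, p10=0, p11=1, p12=1, p13=0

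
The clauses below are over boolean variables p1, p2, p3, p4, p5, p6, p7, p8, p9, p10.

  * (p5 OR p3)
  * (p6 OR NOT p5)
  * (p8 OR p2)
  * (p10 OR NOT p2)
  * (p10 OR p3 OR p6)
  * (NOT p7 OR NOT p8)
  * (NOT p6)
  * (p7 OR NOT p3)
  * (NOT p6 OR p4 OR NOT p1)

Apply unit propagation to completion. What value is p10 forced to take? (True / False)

Unit clause (NOT p6) sets p6 = False.
From (p6 OR NOT p5) and p6 = False: p5 = False.
(p5 OR p3): since p5 = False, the clause reduces to (p3). p3 = True.
(p7 OR NOT p3) with p3 = True leaves only p7, so p7 = True.
From (NOT p8 OR NOT p7) and p7 = True: p8 = False.
(p2 OR p8) with p8 = False leaves only p2, so p2 = True.
(p10 OR NOT p2): since p2 = True, the clause reduces to (p10). p10 = True.

True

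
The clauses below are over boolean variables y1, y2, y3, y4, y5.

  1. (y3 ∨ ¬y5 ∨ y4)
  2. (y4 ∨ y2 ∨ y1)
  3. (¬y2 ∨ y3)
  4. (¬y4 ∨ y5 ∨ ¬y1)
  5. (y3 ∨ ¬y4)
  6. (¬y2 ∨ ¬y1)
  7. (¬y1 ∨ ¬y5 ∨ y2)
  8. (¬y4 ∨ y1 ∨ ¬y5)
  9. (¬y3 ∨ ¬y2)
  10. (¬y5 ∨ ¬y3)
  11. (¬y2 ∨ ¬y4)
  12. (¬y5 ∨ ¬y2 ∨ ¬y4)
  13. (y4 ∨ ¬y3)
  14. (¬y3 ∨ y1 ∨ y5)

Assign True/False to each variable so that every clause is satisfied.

y1=True  y2=False  y3=False  y4=False  y5=False

Try y1 = True.
  then y2 is forced to False.
  then y5 is forced to False.
  then y4 is forced to False.
  then y3 is forced to False.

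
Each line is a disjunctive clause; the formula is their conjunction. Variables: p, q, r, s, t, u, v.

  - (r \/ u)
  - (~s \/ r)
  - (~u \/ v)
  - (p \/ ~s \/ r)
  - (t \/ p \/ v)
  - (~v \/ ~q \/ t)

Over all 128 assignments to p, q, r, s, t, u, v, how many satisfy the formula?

Split on r, then v.
  r=1, v=1: p, s, u free; 3 ways for (q,t) × 2^3 = 24.
  r=1, v=0: q, s free; 3 ways for (p,t,u) × 2^2 = 12.
  r=0, v=1: p free; 3 ways for (q,s,t,u) × 2^1 = 6.
  r=0, v=0: a clause becomes empty — 0.
Total: 24 + 12 + 6 + 0 = 42.

42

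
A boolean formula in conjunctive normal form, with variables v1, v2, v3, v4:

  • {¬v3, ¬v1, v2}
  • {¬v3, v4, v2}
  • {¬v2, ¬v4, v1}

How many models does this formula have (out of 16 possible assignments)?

11

Split on v2, then v1.
  v2=1, v1=1: remaining (v3,v4) ∈ {(0,0); (0,1); (1,0); (1,1)} — 4.
  v2=1, v1=0: remaining (v3,v4) ∈ {(0,0); (1,0)} — 2.
  v2=0, v1=1: remaining (v3,v4) ∈ {(0,0); (0,1)} — 2.
  v2=0, v1=0: remaining (v3,v4) ∈ {(0,0); (0,1); (1,1)} — 3.
Total: 4 + 2 + 2 + 3 = 11.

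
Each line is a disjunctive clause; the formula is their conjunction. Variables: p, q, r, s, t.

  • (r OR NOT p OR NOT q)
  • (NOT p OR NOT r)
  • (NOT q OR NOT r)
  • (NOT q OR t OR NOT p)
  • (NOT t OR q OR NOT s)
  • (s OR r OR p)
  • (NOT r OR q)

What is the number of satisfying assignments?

Satisfying assignments:
  p=0 q=0 r=0 s=1 t=0
  p=0 q=1 r=0 s=1 t=0
  p=0 q=1 r=0 s=1 t=1
  p=1 q=0 r=0 s=0 t=0
  p=1 q=0 r=0 s=0 t=1
  p=1 q=0 r=0 s=1 t=0
Count: 6.

6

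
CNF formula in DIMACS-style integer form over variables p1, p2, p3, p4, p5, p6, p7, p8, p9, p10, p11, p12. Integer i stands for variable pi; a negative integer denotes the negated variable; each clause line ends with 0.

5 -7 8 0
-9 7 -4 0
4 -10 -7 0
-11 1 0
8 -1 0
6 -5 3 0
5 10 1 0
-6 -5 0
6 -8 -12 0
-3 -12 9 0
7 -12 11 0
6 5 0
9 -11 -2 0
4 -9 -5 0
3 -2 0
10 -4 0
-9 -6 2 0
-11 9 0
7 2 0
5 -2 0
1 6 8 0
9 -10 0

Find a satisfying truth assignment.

p1 = True, p2 = False, p3 = False, p4 = False, p5 = False, p6 = True, p7 = True, p8 = True, p9 = False, p10 = False, p11 = False, p12 = False

Check each clause:
  1. {p5, ¬p7, p8} — p8 is true.
  2. {¬p4, p7, ¬p9} — ¬p4 is true.
  3. {p4, ¬p7, ¬p10} — ¬p10 is true.
  4. {p1, ¬p11} — p1 is true.
  5. {¬p1, p8} — p8 is true.
  6. {p6, p3, ¬p5} — p6 is true.
  7. {p10, p5, p1} — p1 is true.
  8. {¬p6, ¬p5} — ¬p5 is true.
  9. {¬p8, ¬p12, p6} — ¬p12 is true.
  10. {¬p12, ¬p3, p9} — ¬p12 is true.
  11. {¬p12, p11, p7} — ¬p12 is true.
  12. {p6, p5} — p6 is true.
  13. {p9, ¬p11, ¬p2} — ¬p11 is true.
  14. {p4, ¬p5, ¬p9} — ¬p5 is true.
  15. {¬p2, p3} — ¬p2 is true.
  16. {p10, ¬p4} — ¬p4 is true.
  17. {¬p9, ¬p6, p2} — ¬p9 is true.
  18. {p9, ¬p11} — ¬p11 is true.
  19. {p7, p2} — p7 is true.
  20. {p5, ¬p2} — ¬p2 is true.
  21. {p6, p1, p8} — p8 is true.
  22. {p9, ¬p10} — ¬p10 is true.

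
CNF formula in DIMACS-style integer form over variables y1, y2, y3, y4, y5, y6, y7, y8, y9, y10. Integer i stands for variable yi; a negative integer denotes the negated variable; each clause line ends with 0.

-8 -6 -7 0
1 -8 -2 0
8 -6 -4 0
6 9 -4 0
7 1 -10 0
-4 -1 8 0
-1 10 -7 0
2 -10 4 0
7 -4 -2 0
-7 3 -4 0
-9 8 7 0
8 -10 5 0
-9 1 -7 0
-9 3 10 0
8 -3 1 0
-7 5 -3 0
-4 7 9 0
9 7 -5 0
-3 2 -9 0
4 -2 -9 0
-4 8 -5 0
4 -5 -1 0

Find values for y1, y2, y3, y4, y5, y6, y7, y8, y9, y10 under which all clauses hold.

y1 = 1, y2 = 1, y3 = 1, y4 = 1, y5 = 1, y6 = 0, y7 = 1, y8 = 1, y9 = 1, y10 = 1

Check each clause:
  1. {¬y7, ¬y6, ¬y8} — ¬y6 is true.
  2. {¬y2, y1, ¬y8} — y1 is true.
  3. {y8, ¬y6, ¬y4} — y8 is true.
  4. {y6, y9, ¬y4} — y9 is true.
  5. {y1, ¬y10, y7} — y1 is true.
  6. {¬y1, y8, ¬y4} — y8 is true.
  7. {y10, ¬y7, ¬y1} — y10 is true.
  8. {y4, y2, ¬y10} — y2 is true.
  9. {¬y4, ¬y2, y7} — y7 is true.
  10. {¬y4, y3, ¬y7} — y3 is true.
  11. {¬y9, y7, y8} — y8 is true.
  12. {y8, ¬y10, y5} — y8 is true.
  13. {¬y9, ¬y7, y1} — y1 is true.
  14. {¬y9, y10, y3} — y10 is true.
  15. {y8, ¬y3, y1} — y8 is true.
  16. {y5, ¬y7, ¬y3} — y5 is true.
  17. {¬y4, y7, y9} — y9 is true.
  18. {y9, y7, ¬y5} — y9 is true.
  19. {¬y9, y2, ¬y3} — y2 is true.
  20. {¬y9, y4, ¬y2} — y4 is true.
  21. {y8, ¬y4, ¬y5} — y8 is true.
  22. {¬y5, ¬y1, y4} — y4 is true.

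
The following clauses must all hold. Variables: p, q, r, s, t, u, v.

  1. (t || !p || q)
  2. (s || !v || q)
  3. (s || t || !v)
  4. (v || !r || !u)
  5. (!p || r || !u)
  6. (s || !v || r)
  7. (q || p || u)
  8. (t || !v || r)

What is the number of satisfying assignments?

49

Case analysis on v and r:
  v=1, r=1: 16 of the 32 assignments to (p,q,s,t,u) work.
  v=1, r=0: 5 of the 32 assignments to (p,q,s,t,u) work.
  v=0, r=1: s free; 5 ways for (p,q,t,u) × 2^1 = 10.
  v=0, r=0: s free; 9 ways for (p,q,t,u) × 2^1 = 18.
Total: 16 + 5 + 10 + 18 = 49.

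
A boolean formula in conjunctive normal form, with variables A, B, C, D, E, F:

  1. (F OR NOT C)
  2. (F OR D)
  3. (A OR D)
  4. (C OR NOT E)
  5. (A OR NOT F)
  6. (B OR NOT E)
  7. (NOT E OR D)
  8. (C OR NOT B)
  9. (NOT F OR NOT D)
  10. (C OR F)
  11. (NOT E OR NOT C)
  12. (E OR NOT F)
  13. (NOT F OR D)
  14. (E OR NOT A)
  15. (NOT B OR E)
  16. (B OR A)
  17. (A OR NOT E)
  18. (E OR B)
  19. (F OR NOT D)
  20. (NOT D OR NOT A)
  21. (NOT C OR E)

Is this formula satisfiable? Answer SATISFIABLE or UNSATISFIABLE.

UNSATISFIABLE

E = True:
  propagation gives C=True; an empty clause results — contradiction.
E = False:
  propagation gives F=False, C=False; an empty clause results — contradiction.
Every branch closes, so no satisfying assignment exists.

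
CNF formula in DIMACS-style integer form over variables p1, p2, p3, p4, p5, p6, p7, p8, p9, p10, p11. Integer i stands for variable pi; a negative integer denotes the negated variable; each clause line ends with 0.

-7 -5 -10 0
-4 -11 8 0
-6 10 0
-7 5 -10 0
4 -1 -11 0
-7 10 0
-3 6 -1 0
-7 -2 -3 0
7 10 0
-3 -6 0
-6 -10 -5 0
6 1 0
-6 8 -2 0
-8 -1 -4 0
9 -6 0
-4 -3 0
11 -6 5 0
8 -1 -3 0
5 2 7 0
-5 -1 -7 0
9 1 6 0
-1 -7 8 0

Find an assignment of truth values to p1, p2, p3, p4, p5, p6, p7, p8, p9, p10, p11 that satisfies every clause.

p3 occurs only negated in the remaining clauses — set p3 = False.
Branch on p1: take p1 = True.
The remaining clauses are satisfied by p2 = False, p4 = False, p5 = True, p6 = False, p7 = False, p8 = False, p9 = False, p10 = True, p11 = False.
Check each clause:
  1. {¬p7, ¬p5, ¬p10} — ¬p7 is true.
  2. {p8, ¬p11, ¬p4} — ¬p4 is true.
  3. {p10, ¬p6} — ¬p6 is true.
  4. {¬p10, ¬p7, p5} — ¬p7 is true.
  5. {¬p11, p4, ¬p1} — ¬p11 is true.
  6. {p10, ¬p7} — ¬p7 is true.
  7. {p6, ¬p3, ¬p1} — ¬p3 is true.
  8. {¬p3, ¬p7, ¬p2} — ¬p7 is true.
  9. {p10, p7} — p10 is true.
  10. {¬p3, ¬p6} — ¬p6 is true.
  11. {¬p10, ¬p6, ¬p5} — ¬p6 is true.
  12. {p6, p1} — p1 is true.
  13. {¬p2, p8, ¬p6} — ¬p6 is true.
  14. {¬p1, ¬p8, ¬p4} — ¬p8 is true.
  15. {p9, ¬p6} — ¬p6 is true.
  16. {¬p4, ¬p3} — ¬p4 is true.
  17. {¬p6, p11, p5} — ¬p6 is true.
  18. {¬p3, ¬p1, p8} — ¬p3 is true.
  19. {p2, p7, p5} — p5 is true.
  20. {¬p1, ¬p7, ¬p5} — ¬p7 is true.
  21. {p1, p9, p6} — p1 is true.
  22. {¬p1, p8, ¬p7} — ¬p7 is true.

p1=True, p2=False, p3=False, p4=False, p5=True, p6=False, p7=False, p8=False, p9=False, p10=True, p11=False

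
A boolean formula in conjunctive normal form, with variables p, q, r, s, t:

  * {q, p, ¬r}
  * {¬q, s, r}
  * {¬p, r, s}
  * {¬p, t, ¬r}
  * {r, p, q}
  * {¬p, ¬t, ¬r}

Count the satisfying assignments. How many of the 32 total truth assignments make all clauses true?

10

Split on r, then p.
  r=T, p=T: a clause becomes empty — 0.
  r=T, p=F: remaining (q,s,t) ∈ {(T,F,F); (T,F,T); (T,T,F); (T,T,T)} — 4.
  r=F, p=T: remaining (q,s,t) ∈ {(F,T,F); (F,T,T); (T,T,F); (T,T,T)} — 4.
  r=F, p=F: remaining (q,s,t) ∈ {(T,T,F); (T,T,T)} — 2.
Total: 0 + 4 + 4 + 2 = 10.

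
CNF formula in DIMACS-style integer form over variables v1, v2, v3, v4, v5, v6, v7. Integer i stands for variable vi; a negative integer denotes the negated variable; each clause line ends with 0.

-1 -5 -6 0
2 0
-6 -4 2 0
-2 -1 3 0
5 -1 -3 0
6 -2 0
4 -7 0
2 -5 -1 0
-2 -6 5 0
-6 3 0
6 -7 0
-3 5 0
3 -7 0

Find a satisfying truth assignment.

Unit propagation: (v2) forces v2 = True.
The clause (v6) is unit: v6 must be True.
Unit propagation: (v5) forces v5 = True.
(~v1) is a unit clause, so v1 = False.
(v3) is a unit clause, so v3 = True.
Pure literal: v4 appears only positively; assign v4 = True.
v7 is now unconstrained; take v7 = True.

v1=F, v2=T, v3=T, v4=T, v5=T, v6=T, v7=T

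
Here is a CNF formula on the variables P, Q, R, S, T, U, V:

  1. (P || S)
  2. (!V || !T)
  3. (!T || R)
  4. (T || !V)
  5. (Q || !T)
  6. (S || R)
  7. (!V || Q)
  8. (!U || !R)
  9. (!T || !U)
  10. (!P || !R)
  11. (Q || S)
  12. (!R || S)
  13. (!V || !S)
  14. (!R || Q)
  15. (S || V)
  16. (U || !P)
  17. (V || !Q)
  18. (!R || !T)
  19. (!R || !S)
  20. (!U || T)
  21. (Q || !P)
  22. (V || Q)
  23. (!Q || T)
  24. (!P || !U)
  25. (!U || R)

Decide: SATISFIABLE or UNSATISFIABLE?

UNSATISFIABLE

R = True:
  propagation gives U=False, P=False, S=True; an empty clause results — contradiction.
R = False:
  propagation gives T=False, V=False, S=True, Q=False; an empty clause results — contradiction.
Every branch closes, so no satisfying assignment exists.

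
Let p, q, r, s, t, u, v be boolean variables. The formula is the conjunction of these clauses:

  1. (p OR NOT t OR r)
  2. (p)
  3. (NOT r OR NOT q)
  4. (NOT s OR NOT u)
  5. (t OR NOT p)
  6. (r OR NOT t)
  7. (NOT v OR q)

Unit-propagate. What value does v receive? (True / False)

False

Unit clause (p) sets p = True.
From (t OR NOT p) and p = True: t = True.
From (r OR NOT t) and t = True: r = True.
(NOT r OR NOT q): since r = True, the clause reduces to (NOT q). q = False.
From (q OR NOT v) and q = False: v = False.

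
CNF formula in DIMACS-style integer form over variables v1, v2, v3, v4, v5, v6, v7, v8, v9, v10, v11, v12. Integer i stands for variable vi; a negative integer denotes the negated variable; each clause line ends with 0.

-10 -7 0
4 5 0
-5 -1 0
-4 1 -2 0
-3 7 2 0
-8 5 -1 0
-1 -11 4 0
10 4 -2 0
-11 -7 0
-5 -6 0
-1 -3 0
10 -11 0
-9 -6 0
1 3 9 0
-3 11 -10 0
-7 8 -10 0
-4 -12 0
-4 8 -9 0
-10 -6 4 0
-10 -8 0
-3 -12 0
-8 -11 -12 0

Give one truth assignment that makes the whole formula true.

v1=True, v2=False, v3=False, v4=True, v5=False, v6=False, v7=False, v8=False, v9=False, v10=True, v11=True, v12=False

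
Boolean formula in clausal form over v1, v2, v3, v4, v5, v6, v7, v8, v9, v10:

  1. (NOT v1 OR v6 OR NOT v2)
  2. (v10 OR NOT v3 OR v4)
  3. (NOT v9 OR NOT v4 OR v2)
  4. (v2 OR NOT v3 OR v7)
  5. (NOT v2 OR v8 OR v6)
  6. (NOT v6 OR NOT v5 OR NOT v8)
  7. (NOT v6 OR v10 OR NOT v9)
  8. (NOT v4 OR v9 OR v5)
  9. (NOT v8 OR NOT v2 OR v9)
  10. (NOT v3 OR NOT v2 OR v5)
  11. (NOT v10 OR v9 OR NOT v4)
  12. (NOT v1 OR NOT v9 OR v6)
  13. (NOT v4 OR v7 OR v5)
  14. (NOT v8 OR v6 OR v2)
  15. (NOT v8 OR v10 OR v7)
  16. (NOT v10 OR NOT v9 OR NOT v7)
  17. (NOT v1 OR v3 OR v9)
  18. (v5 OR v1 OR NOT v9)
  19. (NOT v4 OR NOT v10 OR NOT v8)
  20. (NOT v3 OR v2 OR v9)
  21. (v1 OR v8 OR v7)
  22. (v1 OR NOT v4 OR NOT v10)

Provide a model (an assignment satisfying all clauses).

v1=0, v2=1, v3=0, v4=1, v5=1, v6=1, v7=1, v8=0, v9=0, v10=0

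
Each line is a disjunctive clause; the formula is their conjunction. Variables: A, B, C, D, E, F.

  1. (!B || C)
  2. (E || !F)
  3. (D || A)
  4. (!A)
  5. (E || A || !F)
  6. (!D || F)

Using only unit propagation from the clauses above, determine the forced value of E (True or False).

True

(!A) stands alone — A = False.
In (D || A), A is now false; D must hold, so D = True.
From (F || !D) and D = True: F = True.
In (!F || E), !F is now false; E must hold, so E = True.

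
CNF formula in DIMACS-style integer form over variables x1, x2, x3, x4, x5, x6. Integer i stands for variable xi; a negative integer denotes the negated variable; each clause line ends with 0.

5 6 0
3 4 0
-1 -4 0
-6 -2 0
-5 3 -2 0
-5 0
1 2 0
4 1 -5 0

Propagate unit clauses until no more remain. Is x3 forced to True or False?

True

Unit clause (~x5) sets x5 = False.
From (x5 \/ x6) and x5 = False: x6 = True.
(~x2 \/ ~x6): since x6 = True, the clause reduces to (~x2). x2 = False.
(x2 \/ x1): since x2 = False, the clause reduces to (x1). x1 = True.
(~x4 \/ ~x1) with x1 = True leaves only ~x4, so x4 = False.
From (x3 \/ x4) and x4 = False: x3 = True.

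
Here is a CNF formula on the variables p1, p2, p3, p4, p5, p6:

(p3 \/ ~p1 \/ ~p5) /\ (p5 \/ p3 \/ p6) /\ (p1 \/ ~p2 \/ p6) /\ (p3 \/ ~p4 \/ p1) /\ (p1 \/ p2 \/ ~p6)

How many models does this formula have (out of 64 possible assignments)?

31

Case analysis on p1 and p3:
  p1=T, p3=T: p2, p4, p5, p6 free → 2^4 = 16.
  p1=T, p3=F: remaining (p2,p4,p5,p6) ∈ {(F,F,F,T); (F,T,F,T); (T,F,F,T); (T,T,F,T)} — 4.
  p1=F, p3=T: p4, p5 free; 2 ways for (p2,p6) × 2^2 = 8.
  p1=F, p3=F: remaining (p2,p4,p5,p6) ∈ {(F,F,T,F); (T,F,F,T); (T,F,T,T)} — 3.
Total: 16 + 4 + 8 + 3 = 31.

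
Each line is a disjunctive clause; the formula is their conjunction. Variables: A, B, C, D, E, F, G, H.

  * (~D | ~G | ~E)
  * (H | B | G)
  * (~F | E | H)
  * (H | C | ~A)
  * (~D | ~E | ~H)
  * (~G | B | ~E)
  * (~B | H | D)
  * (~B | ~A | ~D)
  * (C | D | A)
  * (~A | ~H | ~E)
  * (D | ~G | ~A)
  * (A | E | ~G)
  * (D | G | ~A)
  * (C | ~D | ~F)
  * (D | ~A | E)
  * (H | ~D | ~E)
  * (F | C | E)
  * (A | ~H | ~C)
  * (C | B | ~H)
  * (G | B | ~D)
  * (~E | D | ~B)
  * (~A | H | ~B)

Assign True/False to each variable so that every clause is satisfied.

A=True, B=False, C=True, D=True, E=False, F=False, G=True, H=False

Set A = True and propagate.
Branch on B: take B = False.
The remaining clauses are satisfied by C = True, D = True, E = False, F = False, G = True, H = False.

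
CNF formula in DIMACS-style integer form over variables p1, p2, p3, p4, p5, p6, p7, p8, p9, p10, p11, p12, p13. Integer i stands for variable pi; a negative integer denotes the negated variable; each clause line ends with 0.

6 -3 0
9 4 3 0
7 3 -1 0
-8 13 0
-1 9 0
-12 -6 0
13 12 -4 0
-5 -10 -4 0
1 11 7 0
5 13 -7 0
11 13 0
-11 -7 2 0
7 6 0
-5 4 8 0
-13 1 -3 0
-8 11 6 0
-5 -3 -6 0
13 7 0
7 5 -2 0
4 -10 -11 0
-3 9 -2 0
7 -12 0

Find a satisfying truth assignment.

p1=False  p2=True  p3=False  p4=True  p5=True  p6=False  p7=True  p8=True  p9=True  p10=False  p11=True  p12=False  p13=True

Check each clause:
  1. {¬p3, p6} — ¬p3 is true.
  2. {p4, p9, p3} — p9 is true.
  3. {p7, ¬p1, p3} — ¬p1 is true.
  4. {¬p8, p13} — p13 is true.
  5. {¬p1, p9} — p9 is true.
  6. {¬p6, ¬p12} — ¬p6 is true.
  7. {p12, p13, ¬p4} — p13 is true.
  8. {¬p4, ¬p10, ¬p5} — ¬p10 is true.
  9. {p1, p7, p11} — p11 is true.
  10. {p13, ¬p7, p5} — p5 is true.
  11. {p13, p11} — p11 is true.
  12. {¬p7, p2, ¬p11} — p2 is true.
  13. {p7, p6} — p7 is true.
  14. {¬p5, p4, p8} — p8 is true.
  15. {¬p13, ¬p3, p1} — ¬p3 is true.
  16. {p11, ¬p8, p6} — p11 is true.
  17. {¬p5, ¬p3, ¬p6} — ¬p6 is true.
  18. {p13, p7} — p13 is true.
  19. {¬p2, p5, p7} — p5 is true.
  20. {¬p11, ¬p10, p4} — p4 is true.
  21. {p9, ¬p3, ¬p2} — p9 is true.
  22. {¬p12, p7} — ¬p12 is true.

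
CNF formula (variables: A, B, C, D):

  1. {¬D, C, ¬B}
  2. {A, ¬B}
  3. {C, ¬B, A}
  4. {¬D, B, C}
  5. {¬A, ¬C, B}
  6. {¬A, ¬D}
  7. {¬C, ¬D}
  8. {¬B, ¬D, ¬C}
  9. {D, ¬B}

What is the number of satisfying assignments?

Satisfying assignments:
  A=F B=F C=F D=F
  A=F B=F C=T D=F
  A=T B=F C=F D=F
That's 3 in total.

3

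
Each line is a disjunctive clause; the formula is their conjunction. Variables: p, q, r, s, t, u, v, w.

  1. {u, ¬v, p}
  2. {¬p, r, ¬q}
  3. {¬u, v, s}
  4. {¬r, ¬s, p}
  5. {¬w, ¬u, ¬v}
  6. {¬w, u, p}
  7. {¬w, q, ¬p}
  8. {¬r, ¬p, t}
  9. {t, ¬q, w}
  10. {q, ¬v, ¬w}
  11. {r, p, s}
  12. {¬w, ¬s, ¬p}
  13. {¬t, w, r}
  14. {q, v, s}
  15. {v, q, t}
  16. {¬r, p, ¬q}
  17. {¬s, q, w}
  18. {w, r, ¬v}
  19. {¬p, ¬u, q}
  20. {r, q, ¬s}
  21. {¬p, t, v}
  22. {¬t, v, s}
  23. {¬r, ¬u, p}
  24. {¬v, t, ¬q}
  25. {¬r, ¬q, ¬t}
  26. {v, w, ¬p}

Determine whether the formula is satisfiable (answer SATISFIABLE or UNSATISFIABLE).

SATISFIABLE

Branch on p: take p = False.
The remaining clauses are satisfied by q = True, r = False, s = True, t = False, u = True, v = False, w = True.
So p=F, q=T, r=F, s=T, t=F, u=T, v=F, w=T is a satisfying assignment.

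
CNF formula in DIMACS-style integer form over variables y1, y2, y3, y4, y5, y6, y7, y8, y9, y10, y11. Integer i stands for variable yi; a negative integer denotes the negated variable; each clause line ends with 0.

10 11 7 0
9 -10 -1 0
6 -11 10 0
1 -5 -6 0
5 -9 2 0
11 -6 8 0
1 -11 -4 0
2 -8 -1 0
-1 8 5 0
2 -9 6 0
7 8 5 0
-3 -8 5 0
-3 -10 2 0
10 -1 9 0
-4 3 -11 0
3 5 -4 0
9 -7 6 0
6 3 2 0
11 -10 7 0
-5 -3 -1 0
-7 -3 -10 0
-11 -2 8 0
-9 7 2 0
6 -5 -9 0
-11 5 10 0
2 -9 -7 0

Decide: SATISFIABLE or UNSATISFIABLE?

SATISFIABLE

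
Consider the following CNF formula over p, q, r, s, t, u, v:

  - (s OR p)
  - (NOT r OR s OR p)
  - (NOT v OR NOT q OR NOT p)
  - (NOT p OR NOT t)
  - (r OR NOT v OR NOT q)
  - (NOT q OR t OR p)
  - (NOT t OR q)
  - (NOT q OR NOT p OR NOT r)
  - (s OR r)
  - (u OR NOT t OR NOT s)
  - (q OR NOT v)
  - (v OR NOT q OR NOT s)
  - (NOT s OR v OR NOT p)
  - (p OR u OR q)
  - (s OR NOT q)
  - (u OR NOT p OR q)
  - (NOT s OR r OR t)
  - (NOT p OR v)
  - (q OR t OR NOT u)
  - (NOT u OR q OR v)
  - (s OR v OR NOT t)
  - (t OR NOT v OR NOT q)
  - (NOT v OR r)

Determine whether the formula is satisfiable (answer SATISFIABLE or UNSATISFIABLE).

SATISFIABLE

Try p = False.
  then s is forced to True.
The remaining clauses are satisfied by q = True, r = True, t = True, u = True, v = True.
So p = F, q = T, r = T, s = T, t = T, u = T, v = T is a satisfying assignment.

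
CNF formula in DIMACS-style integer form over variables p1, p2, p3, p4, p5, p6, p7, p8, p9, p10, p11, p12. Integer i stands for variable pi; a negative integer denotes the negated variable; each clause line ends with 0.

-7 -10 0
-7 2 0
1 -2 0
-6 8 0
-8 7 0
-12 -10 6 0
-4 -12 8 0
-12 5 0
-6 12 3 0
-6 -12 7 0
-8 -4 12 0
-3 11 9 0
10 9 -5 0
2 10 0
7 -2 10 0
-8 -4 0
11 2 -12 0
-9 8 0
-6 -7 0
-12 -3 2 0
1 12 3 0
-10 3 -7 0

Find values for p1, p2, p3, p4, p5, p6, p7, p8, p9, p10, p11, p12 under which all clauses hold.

Pure literal: p1 appears only positively; assign p1 = True.
p4 occurs only negated in the remaining clauses — set p4 = False.
Branch on p2: take p2 = True.
For the remaining variables, p3 = False, p5 = False, p6 = False, p7 = False, p8 = False, p9 = False, p10 = True, p11 = False, p12 = False works.

p1 = True, p2 = True, p3 = False, p4 = False, p5 = False, p6 = False, p7 = False, p8 = False, p9 = False, p10 = True, p11 = False, p12 = False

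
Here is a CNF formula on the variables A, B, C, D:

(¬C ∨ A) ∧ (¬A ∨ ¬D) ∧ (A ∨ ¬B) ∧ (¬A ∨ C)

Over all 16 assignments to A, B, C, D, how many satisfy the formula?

Satisfying assignments:
  A=0 B=0 C=0 D=0
  A=0 B=0 C=0 D=1
  A=1 B=0 C=1 D=0
  A=1 B=1 C=1 D=0
That's 4 in total.

4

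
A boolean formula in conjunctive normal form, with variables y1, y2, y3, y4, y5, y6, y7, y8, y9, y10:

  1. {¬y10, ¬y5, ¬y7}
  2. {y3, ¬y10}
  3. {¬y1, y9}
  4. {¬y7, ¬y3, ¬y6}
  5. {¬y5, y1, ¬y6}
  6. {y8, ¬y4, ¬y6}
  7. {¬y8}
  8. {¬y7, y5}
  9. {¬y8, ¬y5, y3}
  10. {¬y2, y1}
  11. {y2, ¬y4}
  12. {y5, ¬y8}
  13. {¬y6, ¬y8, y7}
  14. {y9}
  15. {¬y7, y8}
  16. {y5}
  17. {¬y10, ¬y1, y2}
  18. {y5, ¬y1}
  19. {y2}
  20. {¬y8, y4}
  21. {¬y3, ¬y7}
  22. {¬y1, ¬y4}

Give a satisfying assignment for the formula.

y1=True, y2=True, y3=True, y4=False, y5=True, y6=True, y7=False, y8=False, y9=True, y10=True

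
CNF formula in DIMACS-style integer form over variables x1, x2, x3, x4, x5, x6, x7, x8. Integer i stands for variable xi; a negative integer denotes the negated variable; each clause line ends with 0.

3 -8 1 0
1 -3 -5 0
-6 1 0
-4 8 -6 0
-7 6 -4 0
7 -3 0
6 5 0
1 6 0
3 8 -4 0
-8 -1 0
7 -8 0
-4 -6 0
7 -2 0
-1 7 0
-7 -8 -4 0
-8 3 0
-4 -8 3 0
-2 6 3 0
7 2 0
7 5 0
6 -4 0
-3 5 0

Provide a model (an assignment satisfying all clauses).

x1 = T, x2 = T, x3 = F, x4 = F, x5 = F, x6 = T, x7 = T, x8 = F

Pure literal: x4 appears only negated; assign x4 = False.
Try x1 = True.
  then x8 is forced to False.
  then x7 is forced to True.
Try x2 = True.
For the remaining variables, x3 = False, x5 = False, x6 = True works.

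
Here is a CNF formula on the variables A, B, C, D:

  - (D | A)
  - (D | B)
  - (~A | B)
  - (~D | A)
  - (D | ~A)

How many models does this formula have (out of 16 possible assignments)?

2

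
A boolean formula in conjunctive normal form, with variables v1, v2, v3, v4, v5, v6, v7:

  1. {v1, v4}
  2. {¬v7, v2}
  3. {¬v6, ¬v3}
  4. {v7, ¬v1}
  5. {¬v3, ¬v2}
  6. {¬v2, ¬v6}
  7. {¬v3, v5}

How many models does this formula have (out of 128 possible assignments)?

13

Case analysis on v2 and v3:
  v2=T, v3=T: a clause becomes empty — 0.
  v2=T, v3=F: v5 free; 4 ways for (v1,v4,v6,v7) × 2^1 = 8.
  v2=F, v3=T: remaining (v1,v4,v5,v6,v7) ∈ {(F,T,T,F,F)} — 1.
  v2=F, v3=F: remaining (v1,v4,v5,v6,v7) ∈ {(F,T,F,F,F); (F,T,F,T,F); (F,T,T,F,F); (F,T,T,T,F)} — 4.
Total: 0 + 8 + 1 + 4 = 13.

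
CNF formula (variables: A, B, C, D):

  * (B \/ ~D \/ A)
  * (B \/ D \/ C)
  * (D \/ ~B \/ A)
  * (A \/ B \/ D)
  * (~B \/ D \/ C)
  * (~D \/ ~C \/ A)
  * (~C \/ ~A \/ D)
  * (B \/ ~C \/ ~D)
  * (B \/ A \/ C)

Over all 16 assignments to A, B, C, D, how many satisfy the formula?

4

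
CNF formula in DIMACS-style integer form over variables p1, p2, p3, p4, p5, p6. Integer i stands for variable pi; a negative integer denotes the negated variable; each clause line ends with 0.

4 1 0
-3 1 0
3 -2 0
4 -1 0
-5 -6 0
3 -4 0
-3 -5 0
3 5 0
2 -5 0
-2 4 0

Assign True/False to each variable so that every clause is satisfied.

p1=T, p2=F, p3=T, p4=T, p5=F, p6=T

Check each clause:
  1. (p1 | p4) — p1 is true.
  2. (~p3 | p1) — p1 is true.
  3. (p3 | ~p2) — p3 is true.
  4. (p4 | ~p1) — p4 is true.
  5. (~p5 | ~p6) — ~p5 is true.
  6. (~p4 | p3) — p3 is true.
  7. (~p3 | ~p5) — ~p5 is true.
  8. (p3 | p5) — p3 is true.
  9. (p2 | ~p5) — ~p5 is true.
  10. (~p2 | p4) — p4 is true.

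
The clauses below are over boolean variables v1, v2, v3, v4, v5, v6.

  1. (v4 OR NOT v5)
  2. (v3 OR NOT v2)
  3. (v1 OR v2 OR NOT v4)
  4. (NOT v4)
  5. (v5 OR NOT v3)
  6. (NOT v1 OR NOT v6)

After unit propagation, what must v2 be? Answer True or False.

False

(NOT v4) is a unit clause: v4 = False.
From (NOT v5 OR v4) and v4 = False: v5 = False.
(NOT v3 OR v5): since v5 = False, the clause reduces to (NOT v3). v3 = False.
In (NOT v2 OR v3), v3 is now false; NOT v2 must hold, so v2 = False.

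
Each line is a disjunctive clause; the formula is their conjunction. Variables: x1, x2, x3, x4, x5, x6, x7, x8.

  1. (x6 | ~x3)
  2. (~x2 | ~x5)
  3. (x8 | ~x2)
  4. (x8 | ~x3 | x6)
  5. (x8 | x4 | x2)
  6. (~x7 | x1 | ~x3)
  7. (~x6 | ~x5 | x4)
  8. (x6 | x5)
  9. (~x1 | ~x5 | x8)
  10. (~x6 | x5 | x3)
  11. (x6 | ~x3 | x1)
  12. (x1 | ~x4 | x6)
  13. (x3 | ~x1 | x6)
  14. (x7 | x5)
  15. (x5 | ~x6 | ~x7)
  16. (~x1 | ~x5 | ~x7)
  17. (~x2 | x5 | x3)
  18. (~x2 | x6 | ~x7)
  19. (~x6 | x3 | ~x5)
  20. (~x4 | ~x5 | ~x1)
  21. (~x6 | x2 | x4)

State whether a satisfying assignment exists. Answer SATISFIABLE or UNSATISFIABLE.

Branch on x1: take x1 = False.
Branch on x2: take x2 = False.
The remaining clauses are satisfied by x3 = True, x4 = True, x5 = True, x6 = True, x7 = False, x8 = False.
So x1=False, x2=False, x3=True, x4=True, x5=True, x6=True, x7=False, x8=False is a satisfying assignment.

SATISFIABLE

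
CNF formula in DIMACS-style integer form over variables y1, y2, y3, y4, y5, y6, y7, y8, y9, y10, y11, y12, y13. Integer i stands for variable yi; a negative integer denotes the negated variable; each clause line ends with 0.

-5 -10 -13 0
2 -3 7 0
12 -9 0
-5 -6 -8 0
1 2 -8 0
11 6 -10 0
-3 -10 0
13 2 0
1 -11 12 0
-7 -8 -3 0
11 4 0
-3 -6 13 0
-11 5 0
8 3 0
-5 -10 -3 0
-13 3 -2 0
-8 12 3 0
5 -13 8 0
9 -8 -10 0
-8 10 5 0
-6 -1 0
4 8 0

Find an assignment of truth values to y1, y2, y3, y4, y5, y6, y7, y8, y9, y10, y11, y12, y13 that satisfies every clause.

y1=True, y2=True, y3=True, y4=True, y5=True, y6=False, y7=True, y8=False, y9=False, y10=False, y11=True, y12=True, y13=True

Pure literal: y4 appears only positively; assign y4 = True.
Pure literal: y12 appears only positively; assign y12 = True.
Try y1 = True.
  then y6 is forced to False.
The remaining clauses are satisfied by y2 = True, y3 = True, y5 = True, y7 = True, y8 = False, y9 = False, y10 = False, y11 = True, y13 = True.
Every clause has at least one true literal under this assignment.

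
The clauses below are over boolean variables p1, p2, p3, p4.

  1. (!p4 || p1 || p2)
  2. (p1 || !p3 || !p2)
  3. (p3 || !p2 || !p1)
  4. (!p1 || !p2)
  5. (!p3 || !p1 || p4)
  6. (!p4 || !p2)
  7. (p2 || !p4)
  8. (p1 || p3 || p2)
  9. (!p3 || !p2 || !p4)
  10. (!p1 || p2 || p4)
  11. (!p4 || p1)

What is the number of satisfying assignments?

Satisfying assignments:
  p1=0 p2=0 p3=1 p4=0
  p1=0 p2=1 p3=0 p4=0
That's 2 in total.

2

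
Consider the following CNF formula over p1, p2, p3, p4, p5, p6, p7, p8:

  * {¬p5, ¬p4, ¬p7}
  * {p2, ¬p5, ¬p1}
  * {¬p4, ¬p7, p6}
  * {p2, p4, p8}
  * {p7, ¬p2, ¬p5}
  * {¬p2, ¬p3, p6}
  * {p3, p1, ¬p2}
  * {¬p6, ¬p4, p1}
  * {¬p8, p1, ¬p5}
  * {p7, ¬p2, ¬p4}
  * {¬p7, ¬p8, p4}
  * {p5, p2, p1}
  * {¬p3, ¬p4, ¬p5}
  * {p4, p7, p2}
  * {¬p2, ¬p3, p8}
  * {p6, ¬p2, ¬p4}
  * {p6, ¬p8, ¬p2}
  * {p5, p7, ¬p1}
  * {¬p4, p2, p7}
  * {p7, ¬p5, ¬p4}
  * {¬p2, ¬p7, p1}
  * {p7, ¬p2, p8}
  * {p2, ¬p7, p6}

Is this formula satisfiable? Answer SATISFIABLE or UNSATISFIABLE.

Branch on p1: take p1 = True.
Branch on p2: take p2 = True.
Branch on p3: take p3 = False.
The remaining clauses are satisfied by p4 = False, p5 = False, p6 = True, p7 = True, p8 = False.
Every clause has at least one true literal under this assignment.
So p1 = T, p2 = T, p3 = F, p4 = F, p5 = F, p6 = T, p7 = T, p8 = F is a satisfying assignment.

SATISFIABLE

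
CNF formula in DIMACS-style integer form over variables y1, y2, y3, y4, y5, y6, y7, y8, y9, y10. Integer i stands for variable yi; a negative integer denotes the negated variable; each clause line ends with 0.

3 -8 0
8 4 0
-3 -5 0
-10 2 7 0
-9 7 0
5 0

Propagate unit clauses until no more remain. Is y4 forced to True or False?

(y5) is a unit clause: y5 = True.
(!y3 || !y5): since y5 = True, the clause reduces to (!y3). y3 = False.
(y3 || !y8): since y3 = False, the clause reduces to (!y8). y8 = False.
In (y4 || y8), y8 is now false; y4 must hold, so y4 = True.

True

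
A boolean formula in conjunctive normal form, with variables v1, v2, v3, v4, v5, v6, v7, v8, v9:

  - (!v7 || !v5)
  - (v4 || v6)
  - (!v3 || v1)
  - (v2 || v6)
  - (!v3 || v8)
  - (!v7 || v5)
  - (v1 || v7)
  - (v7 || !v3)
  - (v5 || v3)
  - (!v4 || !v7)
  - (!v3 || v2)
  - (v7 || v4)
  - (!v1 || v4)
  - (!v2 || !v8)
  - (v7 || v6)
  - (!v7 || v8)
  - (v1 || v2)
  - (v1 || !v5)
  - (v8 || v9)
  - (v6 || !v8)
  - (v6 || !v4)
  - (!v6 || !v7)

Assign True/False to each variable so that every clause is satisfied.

v1=T  v2=T  v3=F  v4=T  v5=T  v6=T  v7=F  v8=F  v9=T

Check each clause:
  1. (!v5 || !v7) — !v7 is true.
  2. (v4 || v6) — v4 is true.
  3. (!v3 || v1) — v1 is true.
  4. (v2 || v6) — v2 is true.
  5. (!v3 || v8) — !v3 is true.
  6. (!v7 || v5) — !v7 is true.
  7. (v1 || v7) — v1 is true.
  8. (!v3 || v7) — !v3 is true.
  9. (v5 || v3) — v5 is true.
  10. (!v4 || !v7) — !v7 is true.
  11. (v2 || !v3) — v2 is true.
  12. (v4 || v7) — v4 is true.
  13. (v4 || !v1) — v4 is true.
  14. (!v8 || !v2) — !v8 is true.
  15. (v7 || v6) — v6 is true.
  16. (v8 || !v7) — !v7 is true.
  17. (v2 || v1) — v1 is true.
  18. (v1 || !v5) — v1 is true.
  19. (v8 || v9) — v9 is true.
  20. (!v8 || v6) — !v8 is true.
  21. (!v4 || v6) — v6 is true.
  22. (!v6 || !v7) — !v7 is true.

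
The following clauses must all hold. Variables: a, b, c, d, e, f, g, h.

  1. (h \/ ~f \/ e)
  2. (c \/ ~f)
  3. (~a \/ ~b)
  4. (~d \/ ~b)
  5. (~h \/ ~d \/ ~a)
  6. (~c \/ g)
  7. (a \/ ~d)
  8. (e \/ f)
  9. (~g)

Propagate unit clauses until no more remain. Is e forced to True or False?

True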